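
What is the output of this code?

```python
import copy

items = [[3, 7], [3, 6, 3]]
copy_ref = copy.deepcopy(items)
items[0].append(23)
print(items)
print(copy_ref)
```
[[3, 7, 23], [3, 6, 3]]
[[3, 7], [3, 6, 3]]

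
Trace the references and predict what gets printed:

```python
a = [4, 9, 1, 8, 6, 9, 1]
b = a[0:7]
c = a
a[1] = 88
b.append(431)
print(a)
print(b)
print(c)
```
[4, 88, 1, 8, 6, 9, 1]
[4, 9, 1, 8, 6, 9, 1, 431]
[4, 88, 1, 8, 6, 9, 1]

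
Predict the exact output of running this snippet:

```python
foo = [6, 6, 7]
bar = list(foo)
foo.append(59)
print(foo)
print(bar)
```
[6, 6, 7, 59]
[6, 6, 7]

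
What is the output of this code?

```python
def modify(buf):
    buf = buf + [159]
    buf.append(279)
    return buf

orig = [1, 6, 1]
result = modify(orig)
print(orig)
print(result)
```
[1, 6, 1]
[1, 6, 1, 159, 279]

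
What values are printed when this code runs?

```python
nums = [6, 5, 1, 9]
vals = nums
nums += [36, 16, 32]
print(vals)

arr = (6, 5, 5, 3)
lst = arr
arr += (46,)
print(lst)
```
[6, 5, 1, 9, 36, 16, 32]
(6, 5, 5, 3)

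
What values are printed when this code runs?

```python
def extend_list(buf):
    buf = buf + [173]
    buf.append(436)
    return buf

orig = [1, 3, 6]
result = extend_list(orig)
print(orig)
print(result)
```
[1, 3, 6]
[1, 3, 6, 173, 436]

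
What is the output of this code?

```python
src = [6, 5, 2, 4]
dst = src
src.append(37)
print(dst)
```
[6, 5, 2, 4, 37]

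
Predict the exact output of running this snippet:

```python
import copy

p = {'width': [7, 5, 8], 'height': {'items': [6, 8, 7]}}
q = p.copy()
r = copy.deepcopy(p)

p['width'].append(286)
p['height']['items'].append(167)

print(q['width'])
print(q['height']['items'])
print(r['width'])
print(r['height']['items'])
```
[7, 5, 8, 286]
[6, 8, 7, 167]
[7, 5, 8]
[6, 8, 7]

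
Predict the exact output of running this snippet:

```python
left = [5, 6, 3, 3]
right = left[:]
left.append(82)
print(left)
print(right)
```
[5, 6, 3, 3, 82]
[5, 6, 3, 3]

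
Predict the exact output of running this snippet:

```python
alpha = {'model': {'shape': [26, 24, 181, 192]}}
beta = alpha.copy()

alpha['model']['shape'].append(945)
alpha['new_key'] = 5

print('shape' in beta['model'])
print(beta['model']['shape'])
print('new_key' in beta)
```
True
[26, 24, 181, 192, 945]
False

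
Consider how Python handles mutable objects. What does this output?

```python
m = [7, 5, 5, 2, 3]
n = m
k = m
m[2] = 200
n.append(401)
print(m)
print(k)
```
[7, 5, 200, 2, 3, 401]
[7, 5, 200, 2, 3, 401]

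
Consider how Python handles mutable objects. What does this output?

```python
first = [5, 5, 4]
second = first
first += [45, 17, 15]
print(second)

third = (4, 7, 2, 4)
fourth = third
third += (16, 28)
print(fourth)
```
[5, 5, 4, 45, 17, 15]
(4, 7, 2, 4)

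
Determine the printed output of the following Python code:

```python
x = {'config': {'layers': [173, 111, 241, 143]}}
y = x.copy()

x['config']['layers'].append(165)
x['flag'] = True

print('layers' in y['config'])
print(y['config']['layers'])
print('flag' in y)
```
True
[173, 111, 241, 143, 165]
False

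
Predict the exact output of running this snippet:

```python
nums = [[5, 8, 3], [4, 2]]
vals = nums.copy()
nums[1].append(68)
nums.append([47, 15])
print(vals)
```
[[5, 8, 3], [4, 2, 68]]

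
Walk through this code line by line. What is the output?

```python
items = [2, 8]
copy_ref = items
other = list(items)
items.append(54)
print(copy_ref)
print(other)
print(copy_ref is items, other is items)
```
[2, 8, 54]
[2, 8]
True False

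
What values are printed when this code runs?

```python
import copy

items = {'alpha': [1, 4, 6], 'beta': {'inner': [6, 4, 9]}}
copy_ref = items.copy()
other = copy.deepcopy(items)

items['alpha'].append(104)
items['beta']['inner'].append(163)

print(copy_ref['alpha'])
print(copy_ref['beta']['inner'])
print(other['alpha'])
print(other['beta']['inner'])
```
[1, 4, 6, 104]
[6, 4, 9, 163]
[1, 4, 6]
[6, 4, 9]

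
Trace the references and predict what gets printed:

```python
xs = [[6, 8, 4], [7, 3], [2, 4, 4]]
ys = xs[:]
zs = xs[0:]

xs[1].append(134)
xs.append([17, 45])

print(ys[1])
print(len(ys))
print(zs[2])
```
[7, 3, 134]
3
[2, 4, 4]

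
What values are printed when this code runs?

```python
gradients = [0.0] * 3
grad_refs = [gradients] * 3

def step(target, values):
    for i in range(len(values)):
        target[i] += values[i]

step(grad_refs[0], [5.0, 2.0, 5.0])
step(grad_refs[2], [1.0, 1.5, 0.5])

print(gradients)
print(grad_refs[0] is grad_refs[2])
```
[6.0, 3.5, 5.5]
True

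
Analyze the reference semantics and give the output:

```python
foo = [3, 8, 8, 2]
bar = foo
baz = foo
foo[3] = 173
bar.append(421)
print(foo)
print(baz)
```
[3, 8, 8, 173, 421]
[3, 8, 8, 173, 421]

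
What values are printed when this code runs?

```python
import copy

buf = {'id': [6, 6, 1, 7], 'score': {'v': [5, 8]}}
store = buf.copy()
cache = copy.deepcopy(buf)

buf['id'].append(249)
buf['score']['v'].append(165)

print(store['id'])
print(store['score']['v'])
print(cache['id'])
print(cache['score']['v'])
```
[6, 6, 1, 7, 249]
[5, 8, 165]
[6, 6, 1, 7]
[5, 8]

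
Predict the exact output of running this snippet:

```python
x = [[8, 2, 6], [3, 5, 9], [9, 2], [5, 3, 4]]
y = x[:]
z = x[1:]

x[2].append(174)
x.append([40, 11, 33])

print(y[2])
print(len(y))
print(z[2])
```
[9, 2, 174]
4
[5, 3, 4]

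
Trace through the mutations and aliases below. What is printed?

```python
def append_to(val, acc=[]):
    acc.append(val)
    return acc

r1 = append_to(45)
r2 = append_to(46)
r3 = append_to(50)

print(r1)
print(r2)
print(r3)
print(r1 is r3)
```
[45, 46, 50]
[45, 46, 50]
[45, 46, 50]
True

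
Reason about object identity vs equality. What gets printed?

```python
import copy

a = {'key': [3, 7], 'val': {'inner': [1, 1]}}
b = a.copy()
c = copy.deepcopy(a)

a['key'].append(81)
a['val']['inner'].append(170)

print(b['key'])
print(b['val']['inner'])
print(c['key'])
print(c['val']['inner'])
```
[3, 7, 81]
[1, 1, 170]
[3, 7]
[1, 1]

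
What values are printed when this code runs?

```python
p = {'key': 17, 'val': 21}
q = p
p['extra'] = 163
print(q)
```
{'key': 17, 'val': 21, 'extra': 163}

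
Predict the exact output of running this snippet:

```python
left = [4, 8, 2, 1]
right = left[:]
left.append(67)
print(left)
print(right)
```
[4, 8, 2, 1, 67]
[4, 8, 2, 1]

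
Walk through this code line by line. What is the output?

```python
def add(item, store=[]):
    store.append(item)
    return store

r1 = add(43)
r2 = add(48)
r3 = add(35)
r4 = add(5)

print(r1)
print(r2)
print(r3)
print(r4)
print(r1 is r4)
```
[43, 48, 35, 5]
[43, 48, 35, 5]
[43, 48, 35, 5]
[43, 48, 35, 5]
True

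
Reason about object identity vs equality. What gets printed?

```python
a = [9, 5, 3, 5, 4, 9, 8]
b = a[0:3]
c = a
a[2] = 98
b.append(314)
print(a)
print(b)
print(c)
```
[9, 5, 98, 5, 4, 9, 8]
[9, 5, 3, 314]
[9, 5, 98, 5, 4, 9, 8]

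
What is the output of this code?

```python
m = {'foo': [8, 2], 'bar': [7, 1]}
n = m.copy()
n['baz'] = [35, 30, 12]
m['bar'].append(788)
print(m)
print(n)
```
{'foo': [8, 2], 'bar': [7, 1, 788]}
{'foo': [8, 2], 'bar': [7, 1, 788], 'baz': [35, 30, 12]}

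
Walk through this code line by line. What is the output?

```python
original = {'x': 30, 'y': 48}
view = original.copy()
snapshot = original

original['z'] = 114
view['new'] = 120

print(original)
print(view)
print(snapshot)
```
{'x': 30, 'y': 48, 'z': 114}
{'x': 30, 'y': 48, 'new': 120}
{'x': 30, 'y': 48, 'z': 114}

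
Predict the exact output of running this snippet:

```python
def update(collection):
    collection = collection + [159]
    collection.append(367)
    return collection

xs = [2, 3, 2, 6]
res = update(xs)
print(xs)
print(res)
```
[2, 3, 2, 6]
[2, 3, 2, 6, 159, 367]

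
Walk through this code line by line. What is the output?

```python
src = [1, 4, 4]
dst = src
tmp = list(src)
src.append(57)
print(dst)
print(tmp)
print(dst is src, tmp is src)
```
[1, 4, 4, 57]
[1, 4, 4]
True False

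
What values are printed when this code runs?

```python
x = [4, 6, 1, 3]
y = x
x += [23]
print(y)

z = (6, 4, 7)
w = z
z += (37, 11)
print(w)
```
[4, 6, 1, 3, 23]
(6, 4, 7)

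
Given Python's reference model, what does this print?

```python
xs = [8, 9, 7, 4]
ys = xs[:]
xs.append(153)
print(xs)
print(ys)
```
[8, 9, 7, 4, 153]
[8, 9, 7, 4]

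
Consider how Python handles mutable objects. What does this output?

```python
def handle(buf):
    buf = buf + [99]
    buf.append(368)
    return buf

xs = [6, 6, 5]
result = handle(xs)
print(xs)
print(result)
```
[6, 6, 5]
[6, 6, 5, 99, 368]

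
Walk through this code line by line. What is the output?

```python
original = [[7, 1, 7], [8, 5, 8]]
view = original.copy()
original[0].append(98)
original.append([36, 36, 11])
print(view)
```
[[7, 1, 7, 98], [8, 5, 8]]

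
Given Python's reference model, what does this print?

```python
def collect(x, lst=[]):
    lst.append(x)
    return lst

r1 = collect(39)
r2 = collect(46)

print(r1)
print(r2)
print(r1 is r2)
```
[39, 46]
[39, 46]
True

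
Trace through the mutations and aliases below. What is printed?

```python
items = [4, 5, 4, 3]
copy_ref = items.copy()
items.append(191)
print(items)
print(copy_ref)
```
[4, 5, 4, 3, 191]
[4, 5, 4, 3]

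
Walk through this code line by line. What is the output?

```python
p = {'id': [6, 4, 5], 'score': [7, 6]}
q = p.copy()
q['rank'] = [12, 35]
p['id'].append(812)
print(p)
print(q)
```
{'id': [6, 4, 5, 812], 'score': [7, 6]}
{'id': [6, 4, 5, 812], 'score': [7, 6], 'rank': [12, 35]}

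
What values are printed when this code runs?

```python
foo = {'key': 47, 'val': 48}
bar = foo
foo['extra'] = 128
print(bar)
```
{'key': 47, 'val': 48, 'extra': 128}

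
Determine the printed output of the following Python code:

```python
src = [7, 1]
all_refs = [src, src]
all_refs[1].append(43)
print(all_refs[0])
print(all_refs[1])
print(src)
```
[7, 1, 43]
[7, 1, 43]
[7, 1, 43]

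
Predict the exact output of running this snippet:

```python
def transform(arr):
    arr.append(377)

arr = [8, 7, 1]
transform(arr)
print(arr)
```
[8, 7, 1, 377]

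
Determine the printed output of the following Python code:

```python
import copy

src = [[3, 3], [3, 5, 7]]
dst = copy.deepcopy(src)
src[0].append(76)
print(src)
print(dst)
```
[[3, 3, 76], [3, 5, 7]]
[[3, 3], [3, 5, 7]]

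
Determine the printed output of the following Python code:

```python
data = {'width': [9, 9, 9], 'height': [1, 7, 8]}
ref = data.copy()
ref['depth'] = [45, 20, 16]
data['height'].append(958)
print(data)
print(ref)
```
{'width': [9, 9, 9], 'height': [1, 7, 8, 958]}
{'width': [9, 9, 9], 'height': [1, 7, 8, 958], 'depth': [45, 20, 16]}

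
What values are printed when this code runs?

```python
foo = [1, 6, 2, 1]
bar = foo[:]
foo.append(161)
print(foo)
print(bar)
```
[1, 6, 2, 1, 161]
[1, 6, 2, 1]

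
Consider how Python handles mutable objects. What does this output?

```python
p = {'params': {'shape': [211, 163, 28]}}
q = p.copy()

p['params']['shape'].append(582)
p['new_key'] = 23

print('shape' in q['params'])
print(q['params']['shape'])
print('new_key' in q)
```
True
[211, 163, 28, 582]
False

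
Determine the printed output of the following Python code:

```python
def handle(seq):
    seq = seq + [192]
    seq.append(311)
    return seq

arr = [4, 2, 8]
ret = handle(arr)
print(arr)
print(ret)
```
[4, 2, 8]
[4, 2, 8, 192, 311]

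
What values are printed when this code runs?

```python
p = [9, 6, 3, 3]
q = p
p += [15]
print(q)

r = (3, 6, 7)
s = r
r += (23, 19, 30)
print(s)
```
[9, 6, 3, 3, 15]
(3, 6, 7)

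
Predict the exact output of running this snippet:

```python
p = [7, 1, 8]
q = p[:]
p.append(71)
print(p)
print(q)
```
[7, 1, 8, 71]
[7, 1, 8]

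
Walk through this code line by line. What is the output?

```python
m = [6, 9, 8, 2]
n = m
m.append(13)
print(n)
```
[6, 9, 8, 2, 13]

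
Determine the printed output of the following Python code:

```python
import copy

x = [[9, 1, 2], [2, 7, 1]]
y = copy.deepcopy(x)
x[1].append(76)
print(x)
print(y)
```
[[9, 1, 2], [2, 7, 1, 76]]
[[9, 1, 2], [2, 7, 1]]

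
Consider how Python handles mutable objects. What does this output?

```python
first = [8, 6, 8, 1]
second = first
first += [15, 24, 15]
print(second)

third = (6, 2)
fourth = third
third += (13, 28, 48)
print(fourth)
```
[8, 6, 8, 1, 15, 24, 15]
(6, 2)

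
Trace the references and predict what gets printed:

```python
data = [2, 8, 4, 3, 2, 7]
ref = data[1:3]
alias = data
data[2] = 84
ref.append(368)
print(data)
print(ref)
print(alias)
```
[2, 8, 84, 3, 2, 7]
[8, 4, 368]
[2, 8, 84, 3, 2, 7]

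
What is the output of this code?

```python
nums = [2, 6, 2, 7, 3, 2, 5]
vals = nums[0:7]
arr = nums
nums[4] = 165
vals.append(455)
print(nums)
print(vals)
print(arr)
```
[2, 6, 2, 7, 165, 2, 5]
[2, 6, 2, 7, 3, 2, 5, 455]
[2, 6, 2, 7, 165, 2, 5]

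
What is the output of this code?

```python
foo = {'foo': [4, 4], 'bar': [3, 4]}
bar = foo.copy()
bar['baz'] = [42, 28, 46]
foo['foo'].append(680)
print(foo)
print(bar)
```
{'foo': [4, 4, 680], 'bar': [3, 4]}
{'foo': [4, 4, 680], 'bar': [3, 4], 'baz': [42, 28, 46]}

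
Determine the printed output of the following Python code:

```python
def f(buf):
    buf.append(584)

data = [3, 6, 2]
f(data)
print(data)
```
[3, 6, 2, 584]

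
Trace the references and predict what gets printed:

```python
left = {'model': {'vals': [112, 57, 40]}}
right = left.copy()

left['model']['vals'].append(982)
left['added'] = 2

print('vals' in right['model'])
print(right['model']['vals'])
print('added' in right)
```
True
[112, 57, 40, 982]
False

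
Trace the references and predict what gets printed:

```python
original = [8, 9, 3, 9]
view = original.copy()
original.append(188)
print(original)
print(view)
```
[8, 9, 3, 9, 188]
[8, 9, 3, 9]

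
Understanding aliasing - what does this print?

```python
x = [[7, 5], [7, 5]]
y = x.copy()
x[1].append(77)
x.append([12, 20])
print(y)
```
[[7, 5], [7, 5, 77]]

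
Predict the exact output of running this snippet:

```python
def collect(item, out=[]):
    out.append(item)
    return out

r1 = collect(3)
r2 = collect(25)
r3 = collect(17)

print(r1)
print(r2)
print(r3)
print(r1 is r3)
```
[3, 25, 17]
[3, 25, 17]
[3, 25, 17]
True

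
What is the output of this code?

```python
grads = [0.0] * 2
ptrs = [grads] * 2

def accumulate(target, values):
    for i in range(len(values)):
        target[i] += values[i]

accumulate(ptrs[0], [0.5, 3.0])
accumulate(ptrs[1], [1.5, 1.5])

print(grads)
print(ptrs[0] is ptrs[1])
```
[2.0, 4.5]
True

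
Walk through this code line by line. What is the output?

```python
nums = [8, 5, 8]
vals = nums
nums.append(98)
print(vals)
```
[8, 5, 8, 98]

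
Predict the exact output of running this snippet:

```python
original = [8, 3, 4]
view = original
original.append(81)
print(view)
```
[8, 3, 4, 81]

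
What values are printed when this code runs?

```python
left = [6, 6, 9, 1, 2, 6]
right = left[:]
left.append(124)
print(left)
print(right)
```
[6, 6, 9, 1, 2, 6, 124]
[6, 6, 9, 1, 2, 6]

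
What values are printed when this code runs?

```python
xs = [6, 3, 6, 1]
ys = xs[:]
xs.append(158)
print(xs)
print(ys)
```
[6, 3, 6, 1, 158]
[6, 3, 6, 1]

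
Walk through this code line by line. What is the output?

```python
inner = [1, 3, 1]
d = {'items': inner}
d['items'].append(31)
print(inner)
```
[1, 3, 1, 31]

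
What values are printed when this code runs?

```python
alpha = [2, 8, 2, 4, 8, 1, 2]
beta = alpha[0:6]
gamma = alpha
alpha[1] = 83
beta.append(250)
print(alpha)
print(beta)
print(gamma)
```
[2, 83, 2, 4, 8, 1, 2]
[2, 8, 2, 4, 8, 1, 250]
[2, 83, 2, 4, 8, 1, 2]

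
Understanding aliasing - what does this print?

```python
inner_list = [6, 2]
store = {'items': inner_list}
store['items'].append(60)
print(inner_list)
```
[6, 2, 60]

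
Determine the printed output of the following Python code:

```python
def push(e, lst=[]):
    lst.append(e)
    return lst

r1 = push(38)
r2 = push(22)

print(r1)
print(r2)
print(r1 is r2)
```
[38, 22]
[38, 22]
True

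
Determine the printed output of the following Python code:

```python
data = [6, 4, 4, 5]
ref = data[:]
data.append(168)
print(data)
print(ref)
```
[6, 4, 4, 5, 168]
[6, 4, 4, 5]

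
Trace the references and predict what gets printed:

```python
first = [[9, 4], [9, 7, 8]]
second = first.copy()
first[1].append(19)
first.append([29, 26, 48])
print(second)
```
[[9, 4], [9, 7, 8, 19]]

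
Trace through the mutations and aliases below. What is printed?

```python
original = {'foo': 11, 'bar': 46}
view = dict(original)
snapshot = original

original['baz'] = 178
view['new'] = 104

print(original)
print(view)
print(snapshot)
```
{'foo': 11, 'bar': 46, 'baz': 178}
{'foo': 11, 'bar': 46, 'new': 104}
{'foo': 11, 'bar': 46, 'baz': 178}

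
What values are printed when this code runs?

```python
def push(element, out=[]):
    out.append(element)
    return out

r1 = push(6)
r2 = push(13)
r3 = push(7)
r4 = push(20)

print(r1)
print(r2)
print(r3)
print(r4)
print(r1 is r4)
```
[6, 13, 7, 20]
[6, 13, 7, 20]
[6, 13, 7, 20]
[6, 13, 7, 20]
True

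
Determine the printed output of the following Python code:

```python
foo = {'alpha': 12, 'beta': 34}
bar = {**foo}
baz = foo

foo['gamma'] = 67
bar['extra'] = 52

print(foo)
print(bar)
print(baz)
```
{'alpha': 12, 'beta': 34, 'gamma': 67}
{'alpha': 12, 'beta': 34, 'extra': 52}
{'alpha': 12, 'beta': 34, 'gamma': 67}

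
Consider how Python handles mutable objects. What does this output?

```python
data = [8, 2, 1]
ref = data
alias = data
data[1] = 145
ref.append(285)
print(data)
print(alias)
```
[8, 145, 1, 285]
[8, 145, 1, 285]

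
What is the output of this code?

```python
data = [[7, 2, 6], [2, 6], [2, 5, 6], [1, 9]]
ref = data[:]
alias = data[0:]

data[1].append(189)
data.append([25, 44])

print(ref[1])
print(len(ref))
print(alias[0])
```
[2, 6, 189]
4
[7, 2, 6]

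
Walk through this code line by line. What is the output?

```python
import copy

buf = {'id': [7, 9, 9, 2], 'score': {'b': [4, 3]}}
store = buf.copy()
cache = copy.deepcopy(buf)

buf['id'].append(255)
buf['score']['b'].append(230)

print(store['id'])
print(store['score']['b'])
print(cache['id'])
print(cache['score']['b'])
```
[7, 9, 9, 2, 255]
[4, 3, 230]
[7, 9, 9, 2]
[4, 3]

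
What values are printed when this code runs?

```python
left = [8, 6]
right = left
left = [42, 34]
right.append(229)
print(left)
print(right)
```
[42, 34]
[8, 6, 229]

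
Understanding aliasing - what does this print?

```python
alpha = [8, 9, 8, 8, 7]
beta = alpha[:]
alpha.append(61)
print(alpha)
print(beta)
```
[8, 9, 8, 8, 7, 61]
[8, 9, 8, 8, 7]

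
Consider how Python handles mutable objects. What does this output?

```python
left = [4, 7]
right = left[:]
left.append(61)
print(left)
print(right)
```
[4, 7, 61]
[4, 7]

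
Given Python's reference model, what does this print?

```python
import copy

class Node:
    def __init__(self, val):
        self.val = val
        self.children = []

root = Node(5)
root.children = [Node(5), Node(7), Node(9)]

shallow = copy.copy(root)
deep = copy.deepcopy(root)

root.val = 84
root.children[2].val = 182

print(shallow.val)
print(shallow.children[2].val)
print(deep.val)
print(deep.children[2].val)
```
5
182
5
9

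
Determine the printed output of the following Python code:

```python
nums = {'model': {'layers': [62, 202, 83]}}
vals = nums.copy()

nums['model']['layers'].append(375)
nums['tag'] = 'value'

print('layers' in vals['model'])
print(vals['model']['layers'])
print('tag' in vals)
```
True
[62, 202, 83, 375]
False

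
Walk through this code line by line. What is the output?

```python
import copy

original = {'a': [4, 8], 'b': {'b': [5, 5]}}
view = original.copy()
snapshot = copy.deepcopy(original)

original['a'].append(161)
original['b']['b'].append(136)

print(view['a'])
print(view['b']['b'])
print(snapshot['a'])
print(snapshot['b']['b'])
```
[4, 8, 161]
[5, 5, 136]
[4, 8]
[5, 5]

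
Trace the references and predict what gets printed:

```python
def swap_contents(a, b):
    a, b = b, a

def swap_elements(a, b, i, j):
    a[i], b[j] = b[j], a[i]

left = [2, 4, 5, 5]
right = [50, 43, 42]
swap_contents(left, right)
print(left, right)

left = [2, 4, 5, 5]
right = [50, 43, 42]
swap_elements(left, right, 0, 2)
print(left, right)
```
[2, 4, 5, 5] [50, 43, 42]
[42, 4, 5, 5] [50, 43, 2]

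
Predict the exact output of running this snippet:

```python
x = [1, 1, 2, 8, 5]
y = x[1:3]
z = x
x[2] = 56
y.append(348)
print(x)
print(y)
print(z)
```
[1, 1, 56, 8, 5]
[1, 2, 348]
[1, 1, 56, 8, 5]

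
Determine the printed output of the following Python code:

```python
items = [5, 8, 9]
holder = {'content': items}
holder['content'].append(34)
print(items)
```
[5, 8, 9, 34]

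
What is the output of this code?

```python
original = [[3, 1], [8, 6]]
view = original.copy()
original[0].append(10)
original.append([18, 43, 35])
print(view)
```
[[3, 1, 10], [8, 6]]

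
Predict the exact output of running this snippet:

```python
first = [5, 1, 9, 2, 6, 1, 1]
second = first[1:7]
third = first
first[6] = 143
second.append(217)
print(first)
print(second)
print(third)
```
[5, 1, 9, 2, 6, 1, 143]
[1, 9, 2, 6, 1, 1, 217]
[5, 1, 9, 2, 6, 1, 143]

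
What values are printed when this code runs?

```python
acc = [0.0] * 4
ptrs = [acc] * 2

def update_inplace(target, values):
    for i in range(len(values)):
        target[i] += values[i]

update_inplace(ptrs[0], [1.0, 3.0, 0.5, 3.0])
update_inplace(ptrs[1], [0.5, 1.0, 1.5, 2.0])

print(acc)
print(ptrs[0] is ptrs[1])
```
[1.5, 4.0, 2.0, 5.0]
True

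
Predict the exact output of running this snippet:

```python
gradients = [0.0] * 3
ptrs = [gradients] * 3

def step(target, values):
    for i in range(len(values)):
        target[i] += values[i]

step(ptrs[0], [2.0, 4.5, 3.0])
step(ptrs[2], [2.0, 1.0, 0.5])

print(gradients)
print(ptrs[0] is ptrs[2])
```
[4.0, 5.5, 3.5]
True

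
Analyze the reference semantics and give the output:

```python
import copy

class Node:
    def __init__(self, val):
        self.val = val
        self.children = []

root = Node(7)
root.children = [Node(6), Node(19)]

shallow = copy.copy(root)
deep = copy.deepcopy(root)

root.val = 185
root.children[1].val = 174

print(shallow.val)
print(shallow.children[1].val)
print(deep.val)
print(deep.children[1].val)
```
7
174
7
19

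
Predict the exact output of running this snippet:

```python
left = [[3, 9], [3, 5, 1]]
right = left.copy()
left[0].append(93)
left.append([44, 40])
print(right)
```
[[3, 9, 93], [3, 5, 1]]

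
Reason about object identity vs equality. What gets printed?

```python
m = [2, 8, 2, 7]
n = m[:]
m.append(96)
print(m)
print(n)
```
[2, 8, 2, 7, 96]
[2, 8, 2, 7]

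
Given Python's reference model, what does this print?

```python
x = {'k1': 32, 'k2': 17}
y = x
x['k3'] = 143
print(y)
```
{'k1': 32, 'k2': 17, 'k3': 143}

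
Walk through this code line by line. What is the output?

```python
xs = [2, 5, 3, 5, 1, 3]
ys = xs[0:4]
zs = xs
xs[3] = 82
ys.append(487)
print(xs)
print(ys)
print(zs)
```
[2, 5, 3, 82, 1, 3]
[2, 5, 3, 5, 487]
[2, 5, 3, 82, 1, 3]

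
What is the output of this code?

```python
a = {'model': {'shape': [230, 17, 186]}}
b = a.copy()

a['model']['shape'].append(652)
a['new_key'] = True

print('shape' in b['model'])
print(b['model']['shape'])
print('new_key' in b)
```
True
[230, 17, 186, 652]
False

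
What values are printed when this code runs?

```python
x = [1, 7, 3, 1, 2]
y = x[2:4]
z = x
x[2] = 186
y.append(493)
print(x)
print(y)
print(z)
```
[1, 7, 186, 1, 2]
[3, 1, 493]
[1, 7, 186, 1, 2]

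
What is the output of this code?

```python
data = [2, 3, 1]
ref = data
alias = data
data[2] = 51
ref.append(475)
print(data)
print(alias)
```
[2, 3, 51, 475]
[2, 3, 51, 475]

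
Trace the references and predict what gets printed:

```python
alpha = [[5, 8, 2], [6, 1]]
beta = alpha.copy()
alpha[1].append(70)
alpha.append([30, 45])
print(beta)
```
[[5, 8, 2], [6, 1, 70]]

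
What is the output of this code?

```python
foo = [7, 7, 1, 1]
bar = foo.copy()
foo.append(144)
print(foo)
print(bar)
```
[7, 7, 1, 1, 144]
[7, 7, 1, 1]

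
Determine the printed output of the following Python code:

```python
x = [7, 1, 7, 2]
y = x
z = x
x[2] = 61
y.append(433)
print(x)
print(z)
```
[7, 1, 61, 2, 433]
[7, 1, 61, 2, 433]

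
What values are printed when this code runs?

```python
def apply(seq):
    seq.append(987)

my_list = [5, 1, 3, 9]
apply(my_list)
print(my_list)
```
[5, 1, 3, 9, 987]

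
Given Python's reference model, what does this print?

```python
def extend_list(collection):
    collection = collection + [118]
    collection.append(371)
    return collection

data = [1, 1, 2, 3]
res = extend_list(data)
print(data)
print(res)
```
[1, 1, 2, 3]
[1, 1, 2, 3, 118, 371]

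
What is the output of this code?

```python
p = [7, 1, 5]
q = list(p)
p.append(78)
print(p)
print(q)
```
[7, 1, 5, 78]
[7, 1, 5]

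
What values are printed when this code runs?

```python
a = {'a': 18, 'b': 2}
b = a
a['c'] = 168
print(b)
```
{'a': 18, 'b': 2, 'c': 168}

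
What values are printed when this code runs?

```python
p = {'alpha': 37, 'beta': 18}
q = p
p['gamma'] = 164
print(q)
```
{'alpha': 37, 'beta': 18, 'gamma': 164}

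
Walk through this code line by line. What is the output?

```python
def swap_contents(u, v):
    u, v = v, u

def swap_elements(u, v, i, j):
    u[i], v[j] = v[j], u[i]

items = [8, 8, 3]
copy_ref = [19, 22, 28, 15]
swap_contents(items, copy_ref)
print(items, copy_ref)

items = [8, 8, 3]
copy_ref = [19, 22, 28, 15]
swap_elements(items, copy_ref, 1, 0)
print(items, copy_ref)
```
[8, 8, 3] [19, 22, 28, 15]
[8, 19, 3] [8, 22, 28, 15]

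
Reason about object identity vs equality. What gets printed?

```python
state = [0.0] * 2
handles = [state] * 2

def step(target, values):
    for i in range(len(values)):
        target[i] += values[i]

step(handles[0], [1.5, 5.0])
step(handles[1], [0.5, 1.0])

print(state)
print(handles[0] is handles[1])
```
[2.0, 6.0]
True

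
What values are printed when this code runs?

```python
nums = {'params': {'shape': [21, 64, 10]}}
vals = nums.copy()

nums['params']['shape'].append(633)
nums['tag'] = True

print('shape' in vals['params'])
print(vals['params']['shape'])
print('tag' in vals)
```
True
[21, 64, 10, 633]
False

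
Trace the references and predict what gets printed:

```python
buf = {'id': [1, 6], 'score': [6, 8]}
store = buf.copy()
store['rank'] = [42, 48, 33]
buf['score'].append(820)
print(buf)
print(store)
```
{'id': [1, 6], 'score': [6, 8, 820]}
{'id': [1, 6], 'score': [6, 8, 820], 'rank': [42, 48, 33]}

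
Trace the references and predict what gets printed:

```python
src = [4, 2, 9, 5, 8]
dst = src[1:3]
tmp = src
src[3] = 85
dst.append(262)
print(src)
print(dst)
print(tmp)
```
[4, 2, 9, 85, 8]
[2, 9, 262]
[4, 2, 9, 85, 8]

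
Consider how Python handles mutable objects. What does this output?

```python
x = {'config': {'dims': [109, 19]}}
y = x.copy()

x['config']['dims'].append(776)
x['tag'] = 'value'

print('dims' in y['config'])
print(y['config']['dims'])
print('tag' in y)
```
True
[109, 19, 776]
False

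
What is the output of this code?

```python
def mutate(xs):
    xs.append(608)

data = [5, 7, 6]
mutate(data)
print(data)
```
[5, 7, 6, 608]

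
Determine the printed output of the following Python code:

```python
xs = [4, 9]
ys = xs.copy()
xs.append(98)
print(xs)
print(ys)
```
[4, 9, 98]
[4, 9]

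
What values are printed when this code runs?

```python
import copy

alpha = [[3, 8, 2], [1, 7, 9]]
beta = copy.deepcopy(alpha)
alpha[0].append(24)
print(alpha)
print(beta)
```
[[3, 8, 2, 24], [1, 7, 9]]
[[3, 8, 2], [1, 7, 9]]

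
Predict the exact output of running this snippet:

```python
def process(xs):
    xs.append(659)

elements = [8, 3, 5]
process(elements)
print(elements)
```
[8, 3, 5, 659]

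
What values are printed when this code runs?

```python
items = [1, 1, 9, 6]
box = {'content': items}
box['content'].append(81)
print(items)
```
[1, 1, 9, 6, 81]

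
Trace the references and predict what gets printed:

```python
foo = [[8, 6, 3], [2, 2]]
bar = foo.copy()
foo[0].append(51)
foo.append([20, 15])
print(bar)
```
[[8, 6, 3, 51], [2, 2]]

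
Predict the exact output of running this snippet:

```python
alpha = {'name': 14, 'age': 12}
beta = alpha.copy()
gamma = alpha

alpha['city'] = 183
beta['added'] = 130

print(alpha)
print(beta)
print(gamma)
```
{'name': 14, 'age': 12, 'city': 183}
{'name': 14, 'age': 12, 'added': 130}
{'name': 14, 'age': 12, 'city': 183}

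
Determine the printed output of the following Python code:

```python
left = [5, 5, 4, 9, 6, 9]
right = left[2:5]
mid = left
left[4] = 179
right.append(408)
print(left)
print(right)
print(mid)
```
[5, 5, 4, 9, 179, 9]
[4, 9, 6, 408]
[5, 5, 4, 9, 179, 9]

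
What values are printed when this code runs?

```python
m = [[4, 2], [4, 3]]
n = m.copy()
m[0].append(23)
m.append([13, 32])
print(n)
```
[[4, 2, 23], [4, 3]]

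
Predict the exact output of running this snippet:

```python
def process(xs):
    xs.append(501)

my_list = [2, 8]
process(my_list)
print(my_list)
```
[2, 8, 501]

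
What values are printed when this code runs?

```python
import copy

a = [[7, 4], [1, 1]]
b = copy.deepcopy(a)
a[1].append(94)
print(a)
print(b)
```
[[7, 4], [1, 1, 94]]
[[7, 4], [1, 1]]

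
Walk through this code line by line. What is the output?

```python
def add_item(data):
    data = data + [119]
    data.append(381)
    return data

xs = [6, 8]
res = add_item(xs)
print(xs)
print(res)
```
[6, 8]
[6, 8, 119, 381]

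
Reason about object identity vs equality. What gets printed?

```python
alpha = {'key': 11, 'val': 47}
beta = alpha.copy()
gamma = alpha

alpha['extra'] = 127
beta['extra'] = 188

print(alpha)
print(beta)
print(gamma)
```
{'key': 11, 'val': 47, 'extra': 127}
{'key': 11, 'val': 47, 'extra': 188}
{'key': 11, 'val': 47, 'extra': 127}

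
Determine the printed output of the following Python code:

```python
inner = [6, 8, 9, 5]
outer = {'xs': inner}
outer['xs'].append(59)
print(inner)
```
[6, 8, 9, 5, 59]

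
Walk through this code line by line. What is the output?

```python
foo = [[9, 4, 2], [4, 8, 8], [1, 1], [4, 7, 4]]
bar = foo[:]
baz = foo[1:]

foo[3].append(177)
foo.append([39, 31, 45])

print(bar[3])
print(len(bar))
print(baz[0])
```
[4, 7, 4, 177]
4
[4, 8, 8]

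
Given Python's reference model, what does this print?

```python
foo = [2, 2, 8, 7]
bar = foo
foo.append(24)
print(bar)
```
[2, 2, 8, 7, 24]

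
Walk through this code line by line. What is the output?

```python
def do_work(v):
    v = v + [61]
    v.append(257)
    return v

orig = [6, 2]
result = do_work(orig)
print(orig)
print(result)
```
[6, 2]
[6, 2, 61, 257]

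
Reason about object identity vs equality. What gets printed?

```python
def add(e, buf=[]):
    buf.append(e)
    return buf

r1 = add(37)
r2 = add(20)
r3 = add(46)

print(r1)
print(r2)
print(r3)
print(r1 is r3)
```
[37, 20, 46]
[37, 20, 46]
[37, 20, 46]
True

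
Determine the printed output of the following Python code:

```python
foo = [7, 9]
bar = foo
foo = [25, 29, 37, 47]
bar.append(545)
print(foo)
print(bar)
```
[25, 29, 37, 47]
[7, 9, 545]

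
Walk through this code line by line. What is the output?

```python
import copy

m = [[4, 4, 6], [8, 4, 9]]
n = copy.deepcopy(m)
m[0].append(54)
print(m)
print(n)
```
[[4, 4, 6, 54], [8, 4, 9]]
[[4, 4, 6], [8, 4, 9]]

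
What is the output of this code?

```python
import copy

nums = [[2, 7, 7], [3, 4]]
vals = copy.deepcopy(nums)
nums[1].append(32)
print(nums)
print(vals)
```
[[2, 7, 7], [3, 4, 32]]
[[2, 7, 7], [3, 4]]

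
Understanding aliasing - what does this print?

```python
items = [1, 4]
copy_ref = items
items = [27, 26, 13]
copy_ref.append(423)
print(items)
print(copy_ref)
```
[27, 26, 13]
[1, 4, 423]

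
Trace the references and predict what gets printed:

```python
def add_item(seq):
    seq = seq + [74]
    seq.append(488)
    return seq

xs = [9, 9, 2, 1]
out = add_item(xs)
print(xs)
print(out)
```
[9, 9, 2, 1]
[9, 9, 2, 1, 74, 488]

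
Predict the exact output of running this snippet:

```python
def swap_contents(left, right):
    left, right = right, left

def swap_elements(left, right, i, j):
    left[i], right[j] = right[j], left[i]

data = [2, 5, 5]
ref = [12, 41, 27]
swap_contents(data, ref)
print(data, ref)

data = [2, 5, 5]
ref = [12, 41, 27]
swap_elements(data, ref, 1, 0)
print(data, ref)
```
[2, 5, 5] [12, 41, 27]
[2, 12, 5] [5, 41, 27]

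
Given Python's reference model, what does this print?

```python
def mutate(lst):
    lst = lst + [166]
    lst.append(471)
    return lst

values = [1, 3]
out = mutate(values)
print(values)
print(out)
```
[1, 3]
[1, 3, 166, 471]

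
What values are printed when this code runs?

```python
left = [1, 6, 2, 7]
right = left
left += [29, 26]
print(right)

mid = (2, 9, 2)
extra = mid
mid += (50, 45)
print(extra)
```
[1, 6, 2, 7, 29, 26]
(2, 9, 2)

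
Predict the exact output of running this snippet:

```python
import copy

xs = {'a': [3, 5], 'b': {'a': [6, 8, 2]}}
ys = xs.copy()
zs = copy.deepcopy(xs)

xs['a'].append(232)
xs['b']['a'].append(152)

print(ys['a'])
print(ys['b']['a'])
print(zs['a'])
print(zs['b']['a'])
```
[3, 5, 232]
[6, 8, 2, 152]
[3, 5]
[6, 8, 2]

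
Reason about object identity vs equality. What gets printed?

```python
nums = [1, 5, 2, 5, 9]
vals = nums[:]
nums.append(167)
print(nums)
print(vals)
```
[1, 5, 2, 5, 9, 167]
[1, 5, 2, 5, 9]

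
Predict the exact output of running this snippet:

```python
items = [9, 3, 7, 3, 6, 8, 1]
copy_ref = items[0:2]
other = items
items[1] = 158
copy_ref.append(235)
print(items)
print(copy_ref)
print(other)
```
[9, 158, 7, 3, 6, 8, 1]
[9, 3, 235]
[9, 158, 7, 3, 6, 8, 1]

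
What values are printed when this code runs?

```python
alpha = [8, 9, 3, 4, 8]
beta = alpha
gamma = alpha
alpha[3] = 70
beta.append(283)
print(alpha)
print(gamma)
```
[8, 9, 3, 70, 8, 283]
[8, 9, 3, 70, 8, 283]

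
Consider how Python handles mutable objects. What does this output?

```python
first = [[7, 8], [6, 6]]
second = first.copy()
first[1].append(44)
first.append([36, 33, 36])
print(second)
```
[[7, 8], [6, 6, 44]]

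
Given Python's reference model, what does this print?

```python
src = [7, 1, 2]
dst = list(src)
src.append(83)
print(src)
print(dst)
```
[7, 1, 2, 83]
[7, 1, 2]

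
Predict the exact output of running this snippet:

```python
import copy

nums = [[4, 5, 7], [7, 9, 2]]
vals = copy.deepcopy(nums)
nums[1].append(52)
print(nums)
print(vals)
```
[[4, 5, 7], [7, 9, 2, 52]]
[[4, 5, 7], [7, 9, 2]]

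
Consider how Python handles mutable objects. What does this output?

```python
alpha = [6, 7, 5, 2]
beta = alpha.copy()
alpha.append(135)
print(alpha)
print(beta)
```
[6, 7, 5, 2, 135]
[6, 7, 5, 2]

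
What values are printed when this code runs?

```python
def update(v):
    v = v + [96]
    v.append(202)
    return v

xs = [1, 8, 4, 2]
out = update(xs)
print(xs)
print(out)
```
[1, 8, 4, 2]
[1, 8, 4, 2, 96, 202]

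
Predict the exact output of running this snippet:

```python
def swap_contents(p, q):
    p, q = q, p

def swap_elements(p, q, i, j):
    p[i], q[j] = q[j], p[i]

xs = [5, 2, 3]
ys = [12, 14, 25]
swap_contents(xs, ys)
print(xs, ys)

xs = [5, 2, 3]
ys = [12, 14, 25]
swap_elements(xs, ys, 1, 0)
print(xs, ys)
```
[5, 2, 3] [12, 14, 25]
[5, 12, 3] [2, 14, 25]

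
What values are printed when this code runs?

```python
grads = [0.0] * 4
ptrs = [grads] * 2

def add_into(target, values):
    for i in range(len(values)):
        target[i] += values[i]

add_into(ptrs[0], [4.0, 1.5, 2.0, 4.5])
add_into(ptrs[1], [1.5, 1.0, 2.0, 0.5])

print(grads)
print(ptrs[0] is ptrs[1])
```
[5.5, 2.5, 4.0, 5.0]
True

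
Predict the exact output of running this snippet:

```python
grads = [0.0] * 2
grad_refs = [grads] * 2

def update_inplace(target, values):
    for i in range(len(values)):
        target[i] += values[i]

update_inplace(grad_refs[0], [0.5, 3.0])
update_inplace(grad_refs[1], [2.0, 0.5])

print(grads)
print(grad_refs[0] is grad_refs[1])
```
[2.5, 3.5]
True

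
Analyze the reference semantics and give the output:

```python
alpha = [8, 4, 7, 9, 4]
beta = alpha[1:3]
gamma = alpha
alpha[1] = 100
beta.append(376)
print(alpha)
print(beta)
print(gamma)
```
[8, 100, 7, 9, 4]
[4, 7, 376]
[8, 100, 7, 9, 4]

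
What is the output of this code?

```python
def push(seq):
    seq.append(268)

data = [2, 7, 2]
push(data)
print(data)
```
[2, 7, 2, 268]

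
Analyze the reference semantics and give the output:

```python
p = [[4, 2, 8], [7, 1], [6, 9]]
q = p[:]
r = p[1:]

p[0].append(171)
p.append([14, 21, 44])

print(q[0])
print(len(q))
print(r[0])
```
[4, 2, 8, 171]
3
[7, 1]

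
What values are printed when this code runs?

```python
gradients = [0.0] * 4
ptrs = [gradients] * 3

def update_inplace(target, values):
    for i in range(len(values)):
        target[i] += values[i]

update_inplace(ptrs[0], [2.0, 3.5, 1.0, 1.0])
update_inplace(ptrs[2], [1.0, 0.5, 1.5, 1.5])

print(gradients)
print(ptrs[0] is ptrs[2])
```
[3.0, 4.0, 2.5, 2.5]
True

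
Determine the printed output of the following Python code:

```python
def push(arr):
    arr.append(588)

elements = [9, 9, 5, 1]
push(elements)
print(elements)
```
[9, 9, 5, 1, 588]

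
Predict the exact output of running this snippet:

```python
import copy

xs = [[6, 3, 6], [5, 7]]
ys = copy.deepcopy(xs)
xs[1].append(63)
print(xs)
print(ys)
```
[[6, 3, 6], [5, 7, 63]]
[[6, 3, 6], [5, 7]]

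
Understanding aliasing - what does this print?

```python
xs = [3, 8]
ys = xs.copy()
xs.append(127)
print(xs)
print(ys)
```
[3, 8, 127]
[3, 8]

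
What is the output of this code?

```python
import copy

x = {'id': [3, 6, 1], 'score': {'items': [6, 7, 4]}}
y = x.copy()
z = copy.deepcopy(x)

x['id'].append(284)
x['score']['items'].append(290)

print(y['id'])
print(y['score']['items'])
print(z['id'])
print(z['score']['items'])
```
[3, 6, 1, 284]
[6, 7, 4, 290]
[3, 6, 1]
[6, 7, 4]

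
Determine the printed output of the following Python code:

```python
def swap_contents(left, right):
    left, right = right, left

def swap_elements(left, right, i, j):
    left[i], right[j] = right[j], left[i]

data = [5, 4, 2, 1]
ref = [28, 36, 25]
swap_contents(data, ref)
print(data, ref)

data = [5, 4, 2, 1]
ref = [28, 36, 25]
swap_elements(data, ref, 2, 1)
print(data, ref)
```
[5, 4, 2, 1] [28, 36, 25]
[5, 4, 36, 1] [28, 2, 25]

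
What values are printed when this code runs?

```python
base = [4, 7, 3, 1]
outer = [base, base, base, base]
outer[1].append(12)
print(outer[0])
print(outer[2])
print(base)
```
[4, 7, 3, 1, 12]
[4, 7, 3, 1, 12]
[4, 7, 3, 1, 12]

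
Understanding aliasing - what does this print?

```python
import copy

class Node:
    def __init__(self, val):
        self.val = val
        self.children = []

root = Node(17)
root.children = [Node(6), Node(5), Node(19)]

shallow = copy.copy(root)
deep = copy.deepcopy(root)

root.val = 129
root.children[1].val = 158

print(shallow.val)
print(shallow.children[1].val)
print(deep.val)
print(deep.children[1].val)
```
17
158
17
5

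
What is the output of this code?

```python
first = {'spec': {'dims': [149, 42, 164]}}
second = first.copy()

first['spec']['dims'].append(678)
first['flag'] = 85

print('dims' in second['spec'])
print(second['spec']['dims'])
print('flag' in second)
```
True
[149, 42, 164, 678]
False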